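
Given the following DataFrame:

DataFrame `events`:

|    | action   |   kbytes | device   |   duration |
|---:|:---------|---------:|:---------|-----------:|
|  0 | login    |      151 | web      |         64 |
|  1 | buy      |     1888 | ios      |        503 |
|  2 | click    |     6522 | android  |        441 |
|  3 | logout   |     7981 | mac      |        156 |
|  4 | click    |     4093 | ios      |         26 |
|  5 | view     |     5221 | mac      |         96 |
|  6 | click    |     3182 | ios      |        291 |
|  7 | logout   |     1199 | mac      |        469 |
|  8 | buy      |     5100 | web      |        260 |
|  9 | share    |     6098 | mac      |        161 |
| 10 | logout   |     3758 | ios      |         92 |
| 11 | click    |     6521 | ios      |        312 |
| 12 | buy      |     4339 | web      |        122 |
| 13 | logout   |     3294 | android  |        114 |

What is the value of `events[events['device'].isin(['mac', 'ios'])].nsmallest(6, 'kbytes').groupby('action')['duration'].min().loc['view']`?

filter rows where device in ['mac', 'ios']:
    action  kbytes device  duration
1      buy    1888    ios       503
3   logout    7981    mac       156
4    click    4093    ios        26
5     view    5221    mac        96
6    click    3182    ios       291
7   logout    1199    mac       469
9    share    6098    mac       161
10  logout    3758    ios        92
11   click    6521    ios       312
take 6 rows with smallest kbytes:
    action  kbytes device  duration
7   logout    1199    mac       469
1      buy    1888    ios       503
6    click    3182    ios       291
10  logout    3758    ios        92
4    click    4093    ios        26
5     view    5221    mac        96
group by action, min of duration:
action
buy       503
click      26
logout     92
view       96
Name: duration, dtype: int64
value at index 'view' → 96

96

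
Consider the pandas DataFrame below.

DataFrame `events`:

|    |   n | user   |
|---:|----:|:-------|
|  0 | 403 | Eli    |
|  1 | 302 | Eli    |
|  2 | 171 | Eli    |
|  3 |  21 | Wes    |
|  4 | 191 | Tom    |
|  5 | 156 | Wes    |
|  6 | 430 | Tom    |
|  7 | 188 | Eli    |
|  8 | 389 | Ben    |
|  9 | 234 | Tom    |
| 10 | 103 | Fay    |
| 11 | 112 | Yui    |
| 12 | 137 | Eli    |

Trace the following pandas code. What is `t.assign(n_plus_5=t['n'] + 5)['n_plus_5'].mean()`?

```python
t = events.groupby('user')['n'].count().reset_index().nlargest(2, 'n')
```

group by user, count of n:
user
Ben    1
Eli    5
Fay    1
Tom    3
Wes    2
Yui    1
Name: n, dtype: int64
reset_index():
  user  n
0  Ben  1
1  Eli  5
2  Fay  1
3  Tom  3
4  Wes  2
5  Yui  1
take 2 rows with largest n:
  user  n
1  Eli  5
3  Tom  3
add column n_plus_5 = t['n'] + 5:
  user  n  n_plus_5
1  Eli  5        10
3  Tom  3         8
mean of column 'n_plus_5' → 9.0

9.0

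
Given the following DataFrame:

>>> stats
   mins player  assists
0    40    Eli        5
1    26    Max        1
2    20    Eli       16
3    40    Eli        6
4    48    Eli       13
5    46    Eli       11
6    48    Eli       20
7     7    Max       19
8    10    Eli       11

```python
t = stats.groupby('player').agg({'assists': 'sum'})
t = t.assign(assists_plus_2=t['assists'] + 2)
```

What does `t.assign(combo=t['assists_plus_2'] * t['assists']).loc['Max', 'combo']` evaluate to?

440

group by player, sum of assists:
        assists
player         
Eli          82
Max          20
add column assists_plus_2 = t['assists'] + 2:
        assists  assists_plus_2
player                         
Eli          82              84
Max          20              22
add column combo = t['assists_plus_2'] * t['assists']:
        assists  assists_plus_2  combo
player                                
Eli          82              84   6888
Max          20              22    440
So loc['Max', 'combo'] = 440.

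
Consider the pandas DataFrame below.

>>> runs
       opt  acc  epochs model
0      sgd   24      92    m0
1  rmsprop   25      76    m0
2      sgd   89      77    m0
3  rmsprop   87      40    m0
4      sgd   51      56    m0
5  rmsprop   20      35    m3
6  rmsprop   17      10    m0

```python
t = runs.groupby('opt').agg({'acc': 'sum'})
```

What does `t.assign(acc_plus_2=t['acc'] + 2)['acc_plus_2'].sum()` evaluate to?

group by opt, sum of acc:
         acc
opt         
rmsprop  149
sgd      164
add column acc_plus_2 = t['acc'] + 2:
         acc  acc_plus_2
opt                     
rmsprop  149         151
sgd      164         166
Reading off the sum of column 'acc_plus_2', we get 317.

317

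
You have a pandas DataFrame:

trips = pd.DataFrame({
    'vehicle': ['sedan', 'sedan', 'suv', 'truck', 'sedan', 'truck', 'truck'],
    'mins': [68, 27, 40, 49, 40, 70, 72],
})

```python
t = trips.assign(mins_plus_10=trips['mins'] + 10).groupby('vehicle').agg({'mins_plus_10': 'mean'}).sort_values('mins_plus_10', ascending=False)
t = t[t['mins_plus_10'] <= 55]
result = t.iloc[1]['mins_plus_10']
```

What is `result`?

50.0

add column mins_plus_10 = trips['mins'] + 10:
  vehicle  mins  mins_plus_10
0   sedan    68            78
1   sedan    27            37
2     suv    40            50
3   truck    49            59
4   sedan    40            50
5   truck    70            80
6   truck    72            82
group by vehicle, mean of mins_plus_10:
         mins_plus_10
vehicle              
sedan       55.000000
suv         50.000000
truck       73.666667
sort by mins_plus_10 descending:
         mins_plus_10
vehicle              
truck       73.666667
sedan       55.000000
suv         50.000000
filter rows where mins_plus_10 <= 55:
         mins_plus_10
vehicle              
sedan            55.0
suv              50.0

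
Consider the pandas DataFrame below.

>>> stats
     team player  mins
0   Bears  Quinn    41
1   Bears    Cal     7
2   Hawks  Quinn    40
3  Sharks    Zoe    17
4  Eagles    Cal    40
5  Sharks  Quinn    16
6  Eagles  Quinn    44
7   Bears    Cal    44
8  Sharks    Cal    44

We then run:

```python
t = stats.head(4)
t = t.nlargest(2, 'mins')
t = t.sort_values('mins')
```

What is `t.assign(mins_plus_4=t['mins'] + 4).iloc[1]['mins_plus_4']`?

45

take first 4 rows:
     team player  mins
0   Bears  Quinn    41
1   Bears    Cal     7
2   Hawks  Quinn    40
3  Sharks    Zoe    17
take 2 rows with largest mins:
    team player  mins
0  Bears  Quinn    41
2  Hawks  Quinn    40
sort by mins:
    team player  mins
2  Hawks  Quinn    40
0  Bears  Quinn    41
add column mins_plus_4 = t['mins'] + 4:
    team player  mins  mins_plus_4
2  Hawks  Quinn    40           44
0  Bears  Quinn    41           45
So iloc[1]['mins_plus_4'] = 45.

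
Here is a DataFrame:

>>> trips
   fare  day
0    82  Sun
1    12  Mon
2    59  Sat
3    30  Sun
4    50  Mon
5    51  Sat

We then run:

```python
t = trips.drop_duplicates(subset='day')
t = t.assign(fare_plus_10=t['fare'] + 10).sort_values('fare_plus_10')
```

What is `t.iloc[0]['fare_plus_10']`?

22

drop duplicate day (keep=first):
   fare  day
0    82  Sun
1    12  Mon
2    59  Sat
add column fare_plus_10 = t['fare'] + 10:
   fare  day  fare_plus_10
0    82  Sun            92
1    12  Mon            22
2    59  Sat            69
sort by fare_plus_10:
   fare  day  fare_plus_10
1    12  Mon            22
2    59  Sat            69
0    82  Sun            92
Hence 22.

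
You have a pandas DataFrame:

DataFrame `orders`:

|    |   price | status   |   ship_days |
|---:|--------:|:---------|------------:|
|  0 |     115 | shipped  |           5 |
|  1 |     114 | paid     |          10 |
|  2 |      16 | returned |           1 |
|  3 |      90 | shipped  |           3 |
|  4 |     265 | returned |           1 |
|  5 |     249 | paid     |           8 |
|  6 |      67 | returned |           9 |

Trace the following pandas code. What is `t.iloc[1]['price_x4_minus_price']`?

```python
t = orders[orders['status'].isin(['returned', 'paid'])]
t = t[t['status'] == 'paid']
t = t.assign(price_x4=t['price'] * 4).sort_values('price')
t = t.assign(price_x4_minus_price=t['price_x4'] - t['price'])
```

filter rows where status in ['returned', 'paid']:
   price    status  ship_days
1    114      paid         10
2     16  returned          1
4    265  returned          1
5    249      paid          8
6     67  returned          9
filter rows where status == 'paid':
   price status  ship_days
1    114   paid         10
5    249   paid          8
add column price_x4 = t['price'] * 4:
   price status  ship_days  price_x4
1    114   paid         10       456
5    249   paid          8       996
sort by price:
   price status  ship_days  price_x4
1    114   paid         10       456
5    249   paid          8       996
add column price_x4_minus_price = t['price_x4'] - t['price']:
   price status  ship_days  price_x4  price_x4_minus_price
1    114   paid         10       456                   342
5    249   paid          8       996                   747

747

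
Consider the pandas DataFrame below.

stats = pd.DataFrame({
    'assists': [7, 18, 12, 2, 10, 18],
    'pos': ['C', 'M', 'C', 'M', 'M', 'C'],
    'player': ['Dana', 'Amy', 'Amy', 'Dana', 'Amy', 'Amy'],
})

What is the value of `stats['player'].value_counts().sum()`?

6

value_counts of player:
player
Amy     4
Dana    2
Name: count, dtype: int64
Finally, sum of the resulting series = 6.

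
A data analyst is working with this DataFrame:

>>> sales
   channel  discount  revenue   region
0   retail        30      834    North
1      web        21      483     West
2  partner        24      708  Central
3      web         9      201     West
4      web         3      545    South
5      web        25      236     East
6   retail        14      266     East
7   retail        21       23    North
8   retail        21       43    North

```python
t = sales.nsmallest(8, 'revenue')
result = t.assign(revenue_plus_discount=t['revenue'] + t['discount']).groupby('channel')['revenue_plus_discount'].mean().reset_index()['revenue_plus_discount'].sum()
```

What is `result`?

take 8 rows with smallest revenue:
   channel  discount  revenue   region
7   retail        21       23    North
8   retail        21       43    North
3      web         9      201     West
5      web        25      236     East
6   retail        14      266     East
1      web        21      483     West
4      web         3      545    South
2  partner        24      708  Central
add column revenue_plus_discount = t['revenue'] + t['discount']:
   channel  discount  revenue   region  revenue_plus_discount
7   retail        21       23    North                     44
8   retail        21       43    North                     64
3      web         9      201     West                    210
5      web        25      236     East                    261
6   retail        14      266     East                    280
1      web        21      483     West                    504
4      web         3      545    South                    548
2  partner        24      708  Central                    732
group by channel, mean of revenue_plus_discount:
channel
partner    732.000000
retail     129.333333
web        380.750000
Name: revenue_plus_discount, dtype: float64
reset_index():
   channel  revenue_plus_discount
0  partner             732.000000
1   retail             129.333333
2      web             380.750000

1242.08333333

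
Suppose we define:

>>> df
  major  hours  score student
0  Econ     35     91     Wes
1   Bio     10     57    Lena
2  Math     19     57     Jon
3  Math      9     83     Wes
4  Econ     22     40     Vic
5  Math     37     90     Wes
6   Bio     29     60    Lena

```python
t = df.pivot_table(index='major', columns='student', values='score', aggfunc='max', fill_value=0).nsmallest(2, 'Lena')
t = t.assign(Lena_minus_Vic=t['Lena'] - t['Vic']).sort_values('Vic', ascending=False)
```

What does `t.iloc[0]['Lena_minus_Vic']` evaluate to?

-40

pivot: rows=major, cols=student, max(score):
student  Jon  Lena  Vic  Wes
major                       
Bio        0    60    0    0
Econ       0     0   40   91
Math      57     0    0   90
take 2 rows with smallest Lena:
student  Jon  Lena  Vic  Wes
major                       
Econ       0     0   40   91
Math      57     0    0   90
add column Lena_minus_Vic = t['Lena'] - t['Vic']:
student  Jon  Lena  Vic  Wes  Lena_minus_Vic
major                                       
Econ       0     0   40   91             -40
Math      57     0    0   90               0
sort by Vic descending:
student  Jon  Lena  Vic  Wes  Lena_minus_Vic
major                                       
Econ       0     0   40   91             -40
Math      57     0    0   90               0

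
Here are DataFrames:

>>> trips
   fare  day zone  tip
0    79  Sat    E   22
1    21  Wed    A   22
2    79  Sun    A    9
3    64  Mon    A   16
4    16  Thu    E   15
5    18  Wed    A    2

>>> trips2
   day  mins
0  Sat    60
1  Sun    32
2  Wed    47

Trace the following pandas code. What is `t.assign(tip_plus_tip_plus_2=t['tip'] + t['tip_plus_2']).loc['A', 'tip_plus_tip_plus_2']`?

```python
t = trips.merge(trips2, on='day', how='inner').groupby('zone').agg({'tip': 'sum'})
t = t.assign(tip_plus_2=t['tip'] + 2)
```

merge on 'day' (how='inner') → 4 rows:
   fare  day zone  tip  mins
0    79  Sat    E   22    60
1    21  Wed    A   22    47
2    79  Sun    A    9    32
3    18  Wed    A    2    47
group by zone, sum of tip:
      tip
zone     
A      33
E      22
add column tip_plus_2 = t['tip'] + 2:
      tip  tip_plus_2
zone                 
A      33          35
E      22          24
add column tip_plus_tip_plus_2 = t['tip'] + t['tip_plus_2']:
      tip  tip_plus_2  tip_plus_tip_plus_2
zone                                      
A      33          35                   68
E      22          24                   46

68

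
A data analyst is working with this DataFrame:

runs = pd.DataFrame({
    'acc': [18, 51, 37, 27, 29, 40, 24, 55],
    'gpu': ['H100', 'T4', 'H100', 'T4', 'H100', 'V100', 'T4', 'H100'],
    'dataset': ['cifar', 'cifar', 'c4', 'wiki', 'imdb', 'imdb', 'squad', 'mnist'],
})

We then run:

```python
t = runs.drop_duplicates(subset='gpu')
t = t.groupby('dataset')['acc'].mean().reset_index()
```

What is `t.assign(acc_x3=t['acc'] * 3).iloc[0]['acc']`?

34.5

drop duplicate gpu (keep=first):
   acc   gpu dataset
0   18  H100   cifar
1   51    T4   cifar
5   40  V100    imdb
group by dataset, mean of acc:
dataset
cifar    34.5
imdb     40.0
Name: acc, dtype: float64
reset_index():
  dataset   acc
0   cifar  34.5
1    imdb  40.0
add column acc_x3 = t['acc'] * 3:
  dataset   acc  acc_x3
0   cifar  34.5   103.5
1    imdb  40.0   120.0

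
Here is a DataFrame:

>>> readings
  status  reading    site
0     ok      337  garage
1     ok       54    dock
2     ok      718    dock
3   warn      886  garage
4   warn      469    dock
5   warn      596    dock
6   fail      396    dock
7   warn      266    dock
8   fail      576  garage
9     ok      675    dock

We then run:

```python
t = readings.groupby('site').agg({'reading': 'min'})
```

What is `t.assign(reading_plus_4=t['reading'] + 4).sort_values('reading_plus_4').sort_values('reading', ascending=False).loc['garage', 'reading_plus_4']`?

341

group by site, min of reading:
        reading
site           
dock         54
garage      337
add column reading_plus_4 = t['reading'] + 4:
        reading  reading_plus_4
site                           
dock         54              58
garage      337             341
sort by reading_plus_4:
        reading  reading_plus_4
site                           
dock         54              58
garage      337             341
sort by reading descending:
        reading  reading_plus_4
site                           
garage      337             341
dock         54              58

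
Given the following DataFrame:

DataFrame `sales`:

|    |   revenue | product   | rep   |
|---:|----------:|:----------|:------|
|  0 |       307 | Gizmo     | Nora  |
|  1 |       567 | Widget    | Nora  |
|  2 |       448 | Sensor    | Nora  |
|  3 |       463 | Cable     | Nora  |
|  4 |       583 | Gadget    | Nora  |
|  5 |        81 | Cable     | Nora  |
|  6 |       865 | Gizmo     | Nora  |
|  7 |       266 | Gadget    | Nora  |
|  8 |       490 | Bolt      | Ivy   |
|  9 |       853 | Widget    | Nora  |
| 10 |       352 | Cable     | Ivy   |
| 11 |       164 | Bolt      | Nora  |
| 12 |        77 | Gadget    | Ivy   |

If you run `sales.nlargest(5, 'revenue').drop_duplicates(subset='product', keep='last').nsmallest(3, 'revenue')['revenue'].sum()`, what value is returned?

1640

take 5 rows with largest revenue:
   revenue product   rep
6      865   Gizmo  Nora
9      853  Widget  Nora
4      583  Gadget  Nora
1      567  Widget  Nora
8      490    Bolt   Ivy
drop duplicate product (keep=last):
   revenue product   rep
6      865   Gizmo  Nora
4      583  Gadget  Nora
1      567  Widget  Nora
8      490    Bolt   Ivy
take 3 rows with smallest revenue:
   revenue product   rep
8      490    Bolt   Ivy
1      567  Widget  Nora
4      583  Gadget  Nora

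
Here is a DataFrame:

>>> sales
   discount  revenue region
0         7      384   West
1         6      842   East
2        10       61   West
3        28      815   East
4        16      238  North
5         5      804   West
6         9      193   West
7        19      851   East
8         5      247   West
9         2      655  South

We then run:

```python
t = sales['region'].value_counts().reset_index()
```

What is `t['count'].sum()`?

10

value_counts of region:
region
West     5
East     3
North    1
South    1
Name: count, dtype: int64
reset_index():
  region  count
0   West      5
1   East      3
2  North      1
3  South      1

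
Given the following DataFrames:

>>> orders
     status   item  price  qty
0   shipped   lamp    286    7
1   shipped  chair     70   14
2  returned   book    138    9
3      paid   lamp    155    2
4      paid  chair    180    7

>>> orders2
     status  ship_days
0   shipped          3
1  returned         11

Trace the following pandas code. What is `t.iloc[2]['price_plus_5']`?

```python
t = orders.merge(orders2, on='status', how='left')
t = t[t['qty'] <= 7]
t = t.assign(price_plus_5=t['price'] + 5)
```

merge on 'status' (how='left') → 5 rows:
     status   item  price  qty  ship_days
0   shipped   lamp    286    7        3.0
1   shipped  chair     70   14        3.0
2  returned   book    138    9       11.0
3      paid   lamp    155    2        NaN
4      paid  chair    180    7        NaN
filter rows where qty <= 7:
    status   item  price  qty  ship_days
0  shipped   lamp    286    7        3.0
3     paid   lamp    155    2        NaN
4     paid  chair    180    7        NaN
add column price_plus_5 = t['price'] + 5:
    status   item  price  qty  ship_days  price_plus_5
0  shipped   lamp    286    7        3.0           291
3     paid   lamp    155    2        NaN           160
4     paid  chair    180    7        NaN           185

185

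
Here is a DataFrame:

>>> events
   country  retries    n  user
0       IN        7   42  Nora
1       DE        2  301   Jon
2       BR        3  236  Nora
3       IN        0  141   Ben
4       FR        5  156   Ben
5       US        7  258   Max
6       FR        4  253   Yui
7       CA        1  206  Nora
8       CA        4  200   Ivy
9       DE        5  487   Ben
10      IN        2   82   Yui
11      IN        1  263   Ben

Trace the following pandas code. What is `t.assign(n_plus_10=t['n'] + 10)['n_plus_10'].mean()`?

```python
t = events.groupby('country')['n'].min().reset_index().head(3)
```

group by country, min of n:
country
BR    236
CA    200
DE    301
FR    156
IN     42
US    258
Name: n, dtype: int64
reset_index():
  country    n
0      BR  236
1      CA  200
2      DE  301
3      FR  156
4      IN   42
5      US  258
take first 3 rows:
  country    n
0      BR  236
1      CA  200
2      DE  301
add column n_plus_10 = t['n'] + 10:
  country    n  n_plus_10
0      BR  236        246
1      CA  200        210
2      DE  301        311
Taking the mean of column 'n_plus_10' gives 255.666666667.

255.666666667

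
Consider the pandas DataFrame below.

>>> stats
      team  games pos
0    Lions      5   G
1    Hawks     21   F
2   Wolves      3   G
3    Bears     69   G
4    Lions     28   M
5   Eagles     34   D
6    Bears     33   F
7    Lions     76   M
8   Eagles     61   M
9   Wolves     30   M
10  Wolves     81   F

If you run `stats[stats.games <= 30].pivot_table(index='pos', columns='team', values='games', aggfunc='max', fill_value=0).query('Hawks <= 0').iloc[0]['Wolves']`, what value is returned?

filter rows where games <= 30:
     team  games pos
0   Lions      5   G
1   Hawks     21   F
2  Wolves      3   G
4   Lions     28   M
9  Wolves     30   M
pivot: rows=pos, cols=team, max(games):
team  Hawks  Lions  Wolves
pos                       
F        21      0       0
G         0      5       3
M         0     28      30
filter rows where Hawks <= 0:
team  Hawks  Lions  Wolves
pos                       
G         0      5       3
M         0     28      30

3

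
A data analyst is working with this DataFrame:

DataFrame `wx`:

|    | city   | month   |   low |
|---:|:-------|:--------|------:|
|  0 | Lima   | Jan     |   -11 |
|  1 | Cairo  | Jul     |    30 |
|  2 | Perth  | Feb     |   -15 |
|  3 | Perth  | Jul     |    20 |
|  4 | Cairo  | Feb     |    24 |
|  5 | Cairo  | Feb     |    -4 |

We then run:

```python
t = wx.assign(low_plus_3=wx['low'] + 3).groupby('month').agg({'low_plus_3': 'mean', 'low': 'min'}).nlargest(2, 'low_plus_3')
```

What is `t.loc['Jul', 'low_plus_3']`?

add column low_plus_3 = wx['low'] + 3:
    city month  low  low_plus_3
0   Lima   Jan  -11          -8
1  Cairo   Jul   30          33
2  Perth   Feb  -15         -12
3  Perth   Jul   20          23
4  Cairo   Feb   24          27
5  Cairo   Feb   -4          -1
group by month: mean(low_plus_3), min(low):
       low_plus_3  low
month                 
Feb      4.666667  -15
Jan     -8.000000  -11
Jul     28.000000   20
take 2 rows with largest low_plus_3:
       low_plus_3  low
month                 
Jul     28.000000   20
Feb      4.666667  -15
So loc['Jul', 'low_plus_3'] = 28.0.

28.0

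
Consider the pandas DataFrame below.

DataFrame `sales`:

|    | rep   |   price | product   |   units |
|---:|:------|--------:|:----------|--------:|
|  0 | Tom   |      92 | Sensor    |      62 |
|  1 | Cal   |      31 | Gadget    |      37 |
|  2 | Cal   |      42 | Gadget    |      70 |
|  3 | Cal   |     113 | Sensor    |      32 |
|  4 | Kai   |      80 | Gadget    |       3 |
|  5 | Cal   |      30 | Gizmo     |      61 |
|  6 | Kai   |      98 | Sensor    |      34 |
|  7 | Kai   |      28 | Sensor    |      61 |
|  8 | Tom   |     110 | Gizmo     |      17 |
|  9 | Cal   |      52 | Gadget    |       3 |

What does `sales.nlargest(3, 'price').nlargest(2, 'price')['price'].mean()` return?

take 3 rows with largest price:
   rep  price product  units
3  Cal    113  Sensor     32
8  Tom    110   Gizmo     17
6  Kai     98  Sensor     34
take 2 rows with largest price:
   rep  price product  units
3  Cal    113  Sensor     32
8  Tom    110   Gizmo     17
Taking the mean of column 'price' gives 111.5.

111.5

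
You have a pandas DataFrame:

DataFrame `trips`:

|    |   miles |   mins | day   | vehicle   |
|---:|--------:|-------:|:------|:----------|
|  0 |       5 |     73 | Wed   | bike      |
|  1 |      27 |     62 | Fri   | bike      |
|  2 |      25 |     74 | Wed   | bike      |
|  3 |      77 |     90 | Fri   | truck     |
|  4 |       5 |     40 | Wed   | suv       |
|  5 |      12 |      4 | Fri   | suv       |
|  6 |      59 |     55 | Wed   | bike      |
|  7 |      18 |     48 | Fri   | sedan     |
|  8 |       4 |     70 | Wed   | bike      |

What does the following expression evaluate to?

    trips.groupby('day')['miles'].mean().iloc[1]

19.6

group by day, mean of miles:
day
Fri    33.5
Wed    19.6
Name: miles, dtype: float64
value at position 1 → 19.6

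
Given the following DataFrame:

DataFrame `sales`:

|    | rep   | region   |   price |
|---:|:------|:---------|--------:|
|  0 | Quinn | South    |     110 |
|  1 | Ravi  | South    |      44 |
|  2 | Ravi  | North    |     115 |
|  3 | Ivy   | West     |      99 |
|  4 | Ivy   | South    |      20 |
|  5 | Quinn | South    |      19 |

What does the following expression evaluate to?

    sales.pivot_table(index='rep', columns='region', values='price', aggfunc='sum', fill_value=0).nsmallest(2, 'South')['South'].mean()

32.0

pivot: rows=rep, cols=region, sum(price):
region  North  South  West
rep                       
Ivy         0     20    99
Quinn       0    129     0
Ravi      115     44     0
take 2 rows with smallest South:
region  North  South  West
rep                       
Ivy         0     20    99
Ravi      115     44     0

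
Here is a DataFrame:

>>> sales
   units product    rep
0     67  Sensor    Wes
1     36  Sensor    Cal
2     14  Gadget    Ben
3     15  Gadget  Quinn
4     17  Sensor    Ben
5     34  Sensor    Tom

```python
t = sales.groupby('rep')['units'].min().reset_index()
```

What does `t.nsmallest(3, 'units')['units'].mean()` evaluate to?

group by rep, min of units:
rep
Ben      14
Cal      36
Quinn    15
Tom      34
Wes      67
Name: units, dtype: int64
reset_index():
     rep  units
0    Ben     14
1    Cal     36
2  Quinn     15
3    Tom     34
4    Wes     67
take 3 rows with smallest units:
     rep  units
0    Ben     14
2  Quinn     15
3    Tom     34

21.0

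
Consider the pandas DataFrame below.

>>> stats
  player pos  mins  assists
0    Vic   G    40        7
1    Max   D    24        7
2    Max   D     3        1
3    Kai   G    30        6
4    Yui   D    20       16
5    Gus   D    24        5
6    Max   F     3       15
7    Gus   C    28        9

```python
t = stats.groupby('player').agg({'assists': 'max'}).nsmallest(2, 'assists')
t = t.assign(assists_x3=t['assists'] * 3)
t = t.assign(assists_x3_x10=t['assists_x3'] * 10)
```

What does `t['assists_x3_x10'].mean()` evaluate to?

195.0

group by player, max of assists:
        assists
player         
Gus           9
Kai           6
Max          15
Vic           7
Yui          16
take 2 rows with smallest assists:
        assists
player         
Kai           6
Vic           7
add column assists_x3 = t['assists'] * 3:
        assists  assists_x3
player                     
Kai           6          18
Vic           7          21
add column assists_x3_x10 = t['assists_x3'] * 10:
        assists  assists_x3  assists_x3_x10
player                                     
Kai           6          18             180
Vic           7          21             210
mean of column 'assists_x3_x10' → 195.0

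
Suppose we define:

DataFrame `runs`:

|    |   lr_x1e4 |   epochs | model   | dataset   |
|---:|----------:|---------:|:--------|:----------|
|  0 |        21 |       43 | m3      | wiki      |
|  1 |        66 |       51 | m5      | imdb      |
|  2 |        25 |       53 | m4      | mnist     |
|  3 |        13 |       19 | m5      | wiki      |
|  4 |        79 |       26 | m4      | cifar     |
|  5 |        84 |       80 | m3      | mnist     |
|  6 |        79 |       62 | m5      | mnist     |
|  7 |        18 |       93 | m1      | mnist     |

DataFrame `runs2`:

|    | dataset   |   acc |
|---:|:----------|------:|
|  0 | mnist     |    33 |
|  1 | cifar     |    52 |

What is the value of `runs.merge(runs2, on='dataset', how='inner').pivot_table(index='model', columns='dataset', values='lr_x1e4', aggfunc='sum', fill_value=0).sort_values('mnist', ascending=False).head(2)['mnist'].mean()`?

81.5

merge on 'dataset' (how='inner') → 5 rows:
   lr_x1e4  epochs model dataset  acc
0       25      53    m4   mnist   33
1       79      26    m4   cifar   52
2       84      80    m3   mnist   33
3       79      62    m5   mnist   33
4       18      93    m1   mnist   33
pivot: rows=model, cols=dataset, sum(lr_x1e4):
dataset  cifar  mnist
model                
m1           0     18
m3           0     84
m4          79     25
m5           0     79
sort by mnist descending:
dataset  cifar  mnist
model                
m3           0     84
m5           0     79
m4          79     25
m1           0     18
take first 2 rows:
dataset  cifar  mnist
model                
m3           0     84
m5           0     79
Finally, mean of column 'mnist' = 81.5.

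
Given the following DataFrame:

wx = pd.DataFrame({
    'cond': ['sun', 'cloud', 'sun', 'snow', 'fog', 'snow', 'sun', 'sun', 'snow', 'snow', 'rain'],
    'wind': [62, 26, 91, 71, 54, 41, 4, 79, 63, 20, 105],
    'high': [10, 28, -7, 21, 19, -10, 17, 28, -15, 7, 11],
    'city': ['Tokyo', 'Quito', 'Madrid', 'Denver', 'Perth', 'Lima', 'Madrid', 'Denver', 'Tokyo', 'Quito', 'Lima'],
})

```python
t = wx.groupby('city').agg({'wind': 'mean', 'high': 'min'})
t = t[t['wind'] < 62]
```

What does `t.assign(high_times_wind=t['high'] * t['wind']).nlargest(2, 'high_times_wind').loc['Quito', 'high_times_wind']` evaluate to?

161.0

group by city: mean(wind), min(high):
        wind  high
city              
Denver  75.0    21
Lima    73.0   -10
Madrid  47.5    -7
Perth   54.0    19
Quito   23.0     7
Tokyo   62.5   -15
filter rows where wind < 62:
        wind  high
city              
Madrid  47.5    -7
Perth   54.0    19
Quito   23.0     7
add column high_times_wind = t['high'] * t['wind']:
        wind  high  high_times_wind
city                               
Madrid  47.5    -7           -332.5
Perth   54.0    19           1026.0
Quito   23.0     7            161.0
take 2 rows with largest high_times_wind:
       wind  high  high_times_wind
city                              
Perth  54.0    19           1026.0
Quito  23.0     7            161.0
Reading off the value at row 'Quito', column 'high_times_wind', we get 161.0.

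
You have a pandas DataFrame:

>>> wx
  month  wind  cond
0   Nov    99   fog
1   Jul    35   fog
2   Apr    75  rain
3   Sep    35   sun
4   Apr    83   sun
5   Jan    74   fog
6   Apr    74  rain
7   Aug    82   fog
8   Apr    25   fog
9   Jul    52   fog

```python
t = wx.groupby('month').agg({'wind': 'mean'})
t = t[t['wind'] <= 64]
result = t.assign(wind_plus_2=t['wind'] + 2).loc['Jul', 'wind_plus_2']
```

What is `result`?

group by month, mean of wind:
        wind
month       
Apr    64.25
Aug    82.00
Jan    74.00
Jul    43.50
Nov    99.00
Sep    35.00
filter rows where wind <= 64:
       wind
month      
Jul    43.5
Sep    35.0
add column wind_plus_2 = t['wind'] + 2:
       wind  wind_plus_2
month                   
Jul    43.5         45.5
Sep    35.0         37.0
The value at row 'Jul', column 'wind_plus_2' is 45.5.

45.5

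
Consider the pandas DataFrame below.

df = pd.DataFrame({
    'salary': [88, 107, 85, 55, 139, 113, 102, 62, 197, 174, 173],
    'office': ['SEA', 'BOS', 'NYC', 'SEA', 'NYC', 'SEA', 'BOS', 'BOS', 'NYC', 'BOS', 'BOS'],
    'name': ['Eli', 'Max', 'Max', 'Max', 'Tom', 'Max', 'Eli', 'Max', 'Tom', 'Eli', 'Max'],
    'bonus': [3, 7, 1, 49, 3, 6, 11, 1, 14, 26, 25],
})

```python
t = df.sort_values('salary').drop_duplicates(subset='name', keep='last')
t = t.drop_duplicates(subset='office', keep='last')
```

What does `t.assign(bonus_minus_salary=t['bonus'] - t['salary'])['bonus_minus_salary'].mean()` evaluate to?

-165.5

sort by salary:
    salary office name  bonus
3       55    SEA  Max     49
7       62    BOS  Max      1
2       85    NYC  Max      1
0       88    SEA  Eli      3
6      102    BOS  Eli     11
1      107    BOS  Max      7
5      113    SEA  Max      6
4      139    NYC  Tom      3
10     173    BOS  Max     25
9      174    BOS  Eli     26
8      197    NYC  Tom     14
drop duplicate name (keep=last):
    salary office name  bonus
10     173    BOS  Max     25
9      174    BOS  Eli     26
8      197    NYC  Tom     14
drop duplicate office (keep=last):
   salary office name  bonus
9     174    BOS  Eli     26
8     197    NYC  Tom     14
add column bonus_minus_salary = t['bonus'] - t['salary']:
   salary office name  bonus  bonus_minus_salary
9     174    BOS  Eli     26                -148
8     197    NYC  Tom     14                -183
Taking the mean of column 'bonus_minus_salary' gives -165.5.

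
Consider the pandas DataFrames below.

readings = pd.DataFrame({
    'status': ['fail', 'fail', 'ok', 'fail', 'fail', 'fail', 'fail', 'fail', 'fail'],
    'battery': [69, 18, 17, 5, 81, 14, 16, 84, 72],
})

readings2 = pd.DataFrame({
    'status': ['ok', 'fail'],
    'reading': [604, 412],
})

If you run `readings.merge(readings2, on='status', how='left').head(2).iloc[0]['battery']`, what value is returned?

69

merge on 'status' (how='left') → 9 rows:
  status  battery  reading
0   fail       69      412
1   fail       18      412
2     ok       17      604
3   fail        5      412
4   fail       81      412
5   fail       14      412
6   fail       16      412
7   fail       84      412
8   fail       72      412
take first 2 rows:
  status  battery  reading
0   fail       69      412
1   fail       18      412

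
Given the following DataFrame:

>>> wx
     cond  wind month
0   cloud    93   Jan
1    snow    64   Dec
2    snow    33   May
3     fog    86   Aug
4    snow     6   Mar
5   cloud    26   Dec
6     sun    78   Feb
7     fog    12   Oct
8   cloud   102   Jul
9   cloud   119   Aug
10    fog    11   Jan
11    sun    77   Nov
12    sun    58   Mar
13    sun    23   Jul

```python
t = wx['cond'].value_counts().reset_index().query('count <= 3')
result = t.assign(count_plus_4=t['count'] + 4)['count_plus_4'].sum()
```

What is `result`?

14

value_counts of cond:
cond
cloud    4
sun      4
snow     3
fog      3
Name: count, dtype: int64
reset_index():
    cond  count
0  cloud      4
1    sun      4
2   snow      3
3    fog      3
filter rows where count <= 3:
   cond  count
2  snow      3
3   fog      3
add column count_plus_4 = t['count'] + 4:
   cond  count  count_plus_4
2  snow      3             7
3   fog      3             7
sum of column 'count_plus_4' → 14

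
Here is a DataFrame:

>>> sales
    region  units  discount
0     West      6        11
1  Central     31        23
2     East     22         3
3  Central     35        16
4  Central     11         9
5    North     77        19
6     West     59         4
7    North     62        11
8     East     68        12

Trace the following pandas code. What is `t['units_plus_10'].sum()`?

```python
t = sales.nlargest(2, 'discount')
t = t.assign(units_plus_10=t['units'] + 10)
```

take 2 rows with largest discount:
    region  units  discount
1  Central     31        23
5    North     77        19
add column units_plus_10 = t['units'] + 10:
    region  units  discount  units_plus_10
1  Central     31        23             41
5    North     77        19             87

128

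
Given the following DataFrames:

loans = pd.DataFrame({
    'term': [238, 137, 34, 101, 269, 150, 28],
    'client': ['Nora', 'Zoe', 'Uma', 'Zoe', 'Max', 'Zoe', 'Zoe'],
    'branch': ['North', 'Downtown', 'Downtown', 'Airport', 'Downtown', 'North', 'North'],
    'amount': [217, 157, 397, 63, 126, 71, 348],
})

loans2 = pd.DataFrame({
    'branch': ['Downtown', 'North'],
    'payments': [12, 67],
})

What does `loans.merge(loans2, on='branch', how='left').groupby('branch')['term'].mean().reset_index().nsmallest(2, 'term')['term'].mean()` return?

119.833333333

merge on 'branch' (how='left') → 7 rows:
   term client    branch  amount  payments
0   238   Nora     North     217      67.0
1   137    Zoe  Downtown     157      12.0
2    34    Uma  Downtown     397      12.0
3   101    Zoe   Airport      63       NaN
4   269    Max  Downtown     126      12.0
5   150    Zoe     North      71      67.0
6    28    Zoe     North     348      67.0
group by branch, mean of term:
branch
Airport     101.000000
Downtown    146.666667
North       138.666667
Name: term, dtype: float64
reset_index():
     branch        term
0   Airport  101.000000
1  Downtown  146.666667
2     North  138.666667
take 2 rows with smallest term:
    branch        term
0  Airport  101.000000
2    North  138.666667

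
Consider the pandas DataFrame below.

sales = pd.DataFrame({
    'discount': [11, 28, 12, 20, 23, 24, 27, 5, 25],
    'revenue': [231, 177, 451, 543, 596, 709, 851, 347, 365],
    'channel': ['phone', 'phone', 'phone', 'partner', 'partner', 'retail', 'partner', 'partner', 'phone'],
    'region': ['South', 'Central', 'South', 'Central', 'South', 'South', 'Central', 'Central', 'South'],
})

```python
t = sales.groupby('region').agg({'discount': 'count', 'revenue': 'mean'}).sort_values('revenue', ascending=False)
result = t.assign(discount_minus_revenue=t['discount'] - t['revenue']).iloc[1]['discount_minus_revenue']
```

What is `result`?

group by region: count(discount), mean(revenue):
         discount  revenue
region                    
Central         4    479.5
South           5    470.4
sort by revenue descending:
         discount  revenue
region                    
Central         4    479.5
South           5    470.4
add column discount_minus_revenue = t['discount'] - t['revenue']:
         discount  revenue  discount_minus_revenue
region                                            
Central         4    479.5                  -475.5
South           5    470.4                  -465.4

-465.4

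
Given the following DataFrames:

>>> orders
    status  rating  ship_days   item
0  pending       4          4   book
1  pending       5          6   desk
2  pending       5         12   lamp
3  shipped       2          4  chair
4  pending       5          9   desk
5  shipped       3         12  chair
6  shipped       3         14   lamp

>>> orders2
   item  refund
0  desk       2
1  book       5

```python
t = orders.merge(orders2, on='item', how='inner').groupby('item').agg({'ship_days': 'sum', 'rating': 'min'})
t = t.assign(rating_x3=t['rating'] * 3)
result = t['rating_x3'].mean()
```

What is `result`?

13.5

merge on 'item' (how='inner') → 3 rows:
    status  rating  ship_days  item  refund
0  pending       4          4  book       5
1  pending       5          6  desk       2
2  pending       5          9  desk       2
group by item: sum(ship_days), min(rating):
      ship_days  rating
item                   
book          4       4
desk         15       5
add column rating_x3 = t['rating'] * 3:
      ship_days  rating  rating_x3
item                              
book          4       4         12
desk         15       5         15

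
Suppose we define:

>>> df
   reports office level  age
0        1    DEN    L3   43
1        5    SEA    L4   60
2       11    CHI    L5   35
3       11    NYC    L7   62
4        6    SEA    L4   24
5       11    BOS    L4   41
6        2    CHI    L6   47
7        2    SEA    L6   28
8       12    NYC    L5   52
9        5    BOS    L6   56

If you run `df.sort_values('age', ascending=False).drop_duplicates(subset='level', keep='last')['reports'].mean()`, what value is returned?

6.2

sort by age descending:
   reports office level  age
3       11    NYC    L7   62
1        5    SEA    L4   60
9        5    BOS    L6   56
8       12    NYC    L5   52
6        2    CHI    L6   47
0        1    DEN    L3   43
5       11    BOS    L4   41
2       11    CHI    L5   35
7        2    SEA    L6   28
4        6    SEA    L4   24
drop duplicate level (keep=last):
   reports office level  age
3       11    NYC    L7   62
0        1    DEN    L3   43
2       11    CHI    L5   35
7        2    SEA    L6   28
4        6    SEA    L4   24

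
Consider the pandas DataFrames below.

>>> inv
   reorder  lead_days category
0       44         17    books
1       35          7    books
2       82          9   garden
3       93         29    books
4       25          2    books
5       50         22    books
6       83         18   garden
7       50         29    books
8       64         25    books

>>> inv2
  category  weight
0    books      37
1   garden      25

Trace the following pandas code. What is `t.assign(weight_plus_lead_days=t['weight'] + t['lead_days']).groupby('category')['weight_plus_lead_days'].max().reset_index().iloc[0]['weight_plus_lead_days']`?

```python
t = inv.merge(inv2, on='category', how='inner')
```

66

merge on 'category' (how='inner') → 9 rows:
   reorder  lead_days category  weight
0       44         17    books      37
1       35          7    books      37
2       82          9   garden      25
3       93         29    books      37
4       25          2    books      37
5       50         22    books      37
6       83         18   garden      25
7       50         29    books      37
8       64         25    books      37
add column weight_plus_lead_days = t['weight'] + t['lead_days']:
   reorder  lead_days category  weight  weight_plus_lead_days
0       44         17    books      37                     54
1       35          7    books      37                     44
2       82          9   garden      25                     34
3       93         29    books      37                     66
4       25          2    books      37                     39
5       50         22    books      37                     59
6       83         18   garden      25                     43
7       50         29    books      37                     66
8       64         25    books      37                     62
group by category, max of weight_plus_lead_days:
category
books     66
garden    43
Name: weight_plus_lead_days, dtype: int64
reset_index():
  category  weight_plus_lead_days
0    books                     66
1   garden                     43
value at position 0, column 'weight_plus_lead_days' → 66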